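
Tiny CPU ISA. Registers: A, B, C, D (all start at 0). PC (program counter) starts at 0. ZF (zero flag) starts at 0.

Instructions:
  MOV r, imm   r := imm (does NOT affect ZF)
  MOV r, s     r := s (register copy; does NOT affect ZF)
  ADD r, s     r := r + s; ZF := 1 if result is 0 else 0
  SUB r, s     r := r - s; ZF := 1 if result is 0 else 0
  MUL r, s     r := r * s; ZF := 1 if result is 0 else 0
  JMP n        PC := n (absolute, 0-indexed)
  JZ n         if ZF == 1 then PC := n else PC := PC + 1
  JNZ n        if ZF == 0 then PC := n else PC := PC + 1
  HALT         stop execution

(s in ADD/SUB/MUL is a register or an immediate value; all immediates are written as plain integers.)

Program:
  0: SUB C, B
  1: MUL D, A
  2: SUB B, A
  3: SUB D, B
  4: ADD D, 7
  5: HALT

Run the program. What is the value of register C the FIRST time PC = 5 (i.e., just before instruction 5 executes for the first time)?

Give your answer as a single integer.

Step 1: PC=0 exec 'SUB C, B'. After: A=0 B=0 C=0 D=0 ZF=1 PC=1
Step 2: PC=1 exec 'MUL D, A'. After: A=0 B=0 C=0 D=0 ZF=1 PC=2
Step 3: PC=2 exec 'SUB B, A'. After: A=0 B=0 C=0 D=0 ZF=1 PC=3
Step 4: PC=3 exec 'SUB D, B'. After: A=0 B=0 C=0 D=0 ZF=1 PC=4
Step 5: PC=4 exec 'ADD D, 7'. After: A=0 B=0 C=0 D=7 ZF=0 PC=5
First time PC=5: C=0

0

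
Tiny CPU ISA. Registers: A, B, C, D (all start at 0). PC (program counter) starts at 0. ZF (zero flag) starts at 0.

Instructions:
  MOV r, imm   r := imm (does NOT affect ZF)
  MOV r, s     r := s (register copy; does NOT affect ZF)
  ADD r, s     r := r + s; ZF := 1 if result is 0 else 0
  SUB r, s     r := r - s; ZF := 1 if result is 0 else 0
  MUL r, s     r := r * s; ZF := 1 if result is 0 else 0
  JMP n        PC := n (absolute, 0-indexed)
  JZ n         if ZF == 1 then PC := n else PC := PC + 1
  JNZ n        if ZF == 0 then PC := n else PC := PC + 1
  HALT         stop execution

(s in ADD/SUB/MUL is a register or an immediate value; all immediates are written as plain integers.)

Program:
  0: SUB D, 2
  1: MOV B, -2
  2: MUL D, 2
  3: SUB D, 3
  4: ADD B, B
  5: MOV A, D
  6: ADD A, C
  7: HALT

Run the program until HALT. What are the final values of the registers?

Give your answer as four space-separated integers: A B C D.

Step 1: PC=0 exec 'SUB D, 2'. After: A=0 B=0 C=0 D=-2 ZF=0 PC=1
Step 2: PC=1 exec 'MOV B, -2'. After: A=0 B=-2 C=0 D=-2 ZF=0 PC=2
Step 3: PC=2 exec 'MUL D, 2'. After: A=0 B=-2 C=0 D=-4 ZF=0 PC=3
Step 4: PC=3 exec 'SUB D, 3'. After: A=0 B=-2 C=0 D=-7 ZF=0 PC=4
Step 5: PC=4 exec 'ADD B, B'. After: A=0 B=-4 C=0 D=-7 ZF=0 PC=5
Step 6: PC=5 exec 'MOV A, D'. After: A=-7 B=-4 C=0 D=-7 ZF=0 PC=6
Step 7: PC=6 exec 'ADD A, C'. After: A=-7 B=-4 C=0 D=-7 ZF=0 PC=7
Step 8: PC=7 exec 'HALT'. After: A=-7 B=-4 C=0 D=-7 ZF=0 PC=7 HALTED

Answer: -7 -4 0 -7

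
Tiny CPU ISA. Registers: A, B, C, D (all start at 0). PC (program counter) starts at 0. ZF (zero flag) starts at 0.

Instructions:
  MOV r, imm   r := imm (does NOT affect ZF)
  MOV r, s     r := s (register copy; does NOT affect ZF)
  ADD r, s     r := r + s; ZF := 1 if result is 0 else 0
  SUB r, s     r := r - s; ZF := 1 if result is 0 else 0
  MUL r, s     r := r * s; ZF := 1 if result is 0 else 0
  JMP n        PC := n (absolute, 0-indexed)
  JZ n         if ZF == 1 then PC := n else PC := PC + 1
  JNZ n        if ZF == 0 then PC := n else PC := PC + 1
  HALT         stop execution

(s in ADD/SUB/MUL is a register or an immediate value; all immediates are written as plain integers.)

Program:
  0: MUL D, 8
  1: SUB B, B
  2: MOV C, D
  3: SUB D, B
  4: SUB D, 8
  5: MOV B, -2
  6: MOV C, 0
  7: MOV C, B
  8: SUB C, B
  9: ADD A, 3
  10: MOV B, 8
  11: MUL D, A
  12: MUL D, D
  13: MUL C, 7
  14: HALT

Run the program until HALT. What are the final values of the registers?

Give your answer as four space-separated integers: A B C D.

Answer: 3 8 0 576

Derivation:
Step 1: PC=0 exec 'MUL D, 8'. After: A=0 B=0 C=0 D=0 ZF=1 PC=1
Step 2: PC=1 exec 'SUB B, B'. After: A=0 B=0 C=0 D=0 ZF=1 PC=2
Step 3: PC=2 exec 'MOV C, D'. After: A=0 B=0 C=0 D=0 ZF=1 PC=3
Step 4: PC=3 exec 'SUB D, B'. After: A=0 B=0 C=0 D=0 ZF=1 PC=4
Step 5: PC=4 exec 'SUB D, 8'. After: A=0 B=0 C=0 D=-8 ZF=0 PC=5
Step 6: PC=5 exec 'MOV B, -2'. After: A=0 B=-2 C=0 D=-8 ZF=0 PC=6
Step 7: PC=6 exec 'MOV C, 0'. After: A=0 B=-2 C=0 D=-8 ZF=0 PC=7
Step 8: PC=7 exec 'MOV C, B'. After: A=0 B=-2 C=-2 D=-8 ZF=0 PC=8
Step 9: PC=8 exec 'SUB C, B'. After: A=0 B=-2 C=0 D=-8 ZF=1 PC=9
Step 10: PC=9 exec 'ADD A, 3'. After: A=3 B=-2 C=0 D=-8 ZF=0 PC=10
Step 11: PC=10 exec 'MOV B, 8'. After: A=3 B=8 C=0 D=-8 ZF=0 PC=11
Step 12: PC=11 exec 'MUL D, A'. After: A=3 B=8 C=0 D=-24 ZF=0 PC=12
Step 13: PC=12 exec 'MUL D, D'. After: A=3 B=8 C=0 D=576 ZF=0 PC=13
Step 14: PC=13 exec 'MUL C, 7'. After: A=3 B=8 C=0 D=576 ZF=1 PC=14
Step 15: PC=14 exec 'HALT'. After: A=3 B=8 C=0 D=576 ZF=1 PC=14 HALTED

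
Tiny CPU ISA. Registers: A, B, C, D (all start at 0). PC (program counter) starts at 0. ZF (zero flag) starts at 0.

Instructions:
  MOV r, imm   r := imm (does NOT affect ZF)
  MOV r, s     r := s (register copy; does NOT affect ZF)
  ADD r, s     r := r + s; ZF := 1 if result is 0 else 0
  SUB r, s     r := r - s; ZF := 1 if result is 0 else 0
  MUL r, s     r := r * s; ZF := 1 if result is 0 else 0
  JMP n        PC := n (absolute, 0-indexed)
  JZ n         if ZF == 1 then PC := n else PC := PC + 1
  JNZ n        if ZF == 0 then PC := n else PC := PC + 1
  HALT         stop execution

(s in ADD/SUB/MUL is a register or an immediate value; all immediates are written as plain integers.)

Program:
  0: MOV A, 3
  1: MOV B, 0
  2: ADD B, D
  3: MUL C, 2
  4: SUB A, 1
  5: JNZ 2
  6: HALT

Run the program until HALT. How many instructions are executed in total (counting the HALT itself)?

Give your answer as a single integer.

Step 1: PC=0 exec 'MOV A, 3'. After: A=3 B=0 C=0 D=0 ZF=0 PC=1
Step 2: PC=1 exec 'MOV B, 0'. After: A=3 B=0 C=0 D=0 ZF=0 PC=2
Step 3: PC=2 exec 'ADD B, D'. After: A=3 B=0 C=0 D=0 ZF=1 PC=3
Step 4: PC=3 exec 'MUL C, 2'. After: A=3 B=0 C=0 D=0 ZF=1 PC=4
Step 5: PC=4 exec 'SUB A, 1'. After: A=2 B=0 C=0 D=0 ZF=0 PC=5
Step 6: PC=5 exec 'JNZ 2'. After: A=2 B=0 C=0 D=0 ZF=0 PC=2
Step 7: PC=2 exec 'ADD B, D'. After: A=2 B=0 C=0 D=0 ZF=1 PC=3
Step 8: PC=3 exec 'MUL C, 2'. After: A=2 B=0 C=0 D=0 ZF=1 PC=4
Step 9: PC=4 exec 'SUB A, 1'. After: A=1 B=0 C=0 D=0 ZF=0 PC=5
Step 10: PC=5 exec 'JNZ 2'. After: A=1 B=0 C=0 D=0 ZF=0 PC=2
Step 11: PC=2 exec 'ADD B, D'. After: A=1 B=0 C=0 D=0 ZF=1 PC=3
Step 12: PC=3 exec 'MUL C, 2'. After: A=1 B=0 C=0 D=0 ZF=1 PC=4
Step 13: PC=4 exec 'SUB A, 1'. After: A=0 B=0 C=0 D=0 ZF=1 PC=5
Step 14: PC=5 exec 'JNZ 2'. After: A=0 B=0 C=0 D=0 ZF=1 PC=6
Step 15: PC=6 exec 'HALT'. After: A=0 B=0 C=0 D=0 ZF=1 PC=6 HALTED
Total instructions executed: 15

Answer: 15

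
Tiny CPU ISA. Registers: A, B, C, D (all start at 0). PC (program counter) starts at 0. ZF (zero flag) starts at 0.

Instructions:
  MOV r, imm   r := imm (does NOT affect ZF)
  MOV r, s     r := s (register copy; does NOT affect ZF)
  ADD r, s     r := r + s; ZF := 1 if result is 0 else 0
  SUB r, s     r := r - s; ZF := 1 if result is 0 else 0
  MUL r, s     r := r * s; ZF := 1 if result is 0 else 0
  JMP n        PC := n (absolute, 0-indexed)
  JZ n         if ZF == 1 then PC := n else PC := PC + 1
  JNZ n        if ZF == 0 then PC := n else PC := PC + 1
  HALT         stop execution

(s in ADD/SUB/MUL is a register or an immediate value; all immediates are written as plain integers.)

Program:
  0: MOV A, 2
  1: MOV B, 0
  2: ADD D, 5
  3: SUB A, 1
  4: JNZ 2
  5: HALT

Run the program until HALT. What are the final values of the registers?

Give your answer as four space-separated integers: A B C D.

Answer: 0 0 0 10

Derivation:
Step 1: PC=0 exec 'MOV A, 2'. After: A=2 B=0 C=0 D=0 ZF=0 PC=1
Step 2: PC=1 exec 'MOV B, 0'. After: A=2 B=0 C=0 D=0 ZF=0 PC=2
Step 3: PC=2 exec 'ADD D, 5'. After: A=2 B=0 C=0 D=5 ZF=0 PC=3
Step 4: PC=3 exec 'SUB A, 1'. After: A=1 B=0 C=0 D=5 ZF=0 PC=4
Step 5: PC=4 exec 'JNZ 2'. After: A=1 B=0 C=0 D=5 ZF=0 PC=2
Step 6: PC=2 exec 'ADD D, 5'. After: A=1 B=0 C=0 D=10 ZF=0 PC=3
Step 7: PC=3 exec 'SUB A, 1'. After: A=0 B=0 C=0 D=10 ZF=1 PC=4
Step 8: PC=4 exec 'JNZ 2'. After: A=0 B=0 C=0 D=10 ZF=1 PC=5
Step 9: PC=5 exec 'HALT'. After: A=0 B=0 C=0 D=10 ZF=1 PC=5 HALTED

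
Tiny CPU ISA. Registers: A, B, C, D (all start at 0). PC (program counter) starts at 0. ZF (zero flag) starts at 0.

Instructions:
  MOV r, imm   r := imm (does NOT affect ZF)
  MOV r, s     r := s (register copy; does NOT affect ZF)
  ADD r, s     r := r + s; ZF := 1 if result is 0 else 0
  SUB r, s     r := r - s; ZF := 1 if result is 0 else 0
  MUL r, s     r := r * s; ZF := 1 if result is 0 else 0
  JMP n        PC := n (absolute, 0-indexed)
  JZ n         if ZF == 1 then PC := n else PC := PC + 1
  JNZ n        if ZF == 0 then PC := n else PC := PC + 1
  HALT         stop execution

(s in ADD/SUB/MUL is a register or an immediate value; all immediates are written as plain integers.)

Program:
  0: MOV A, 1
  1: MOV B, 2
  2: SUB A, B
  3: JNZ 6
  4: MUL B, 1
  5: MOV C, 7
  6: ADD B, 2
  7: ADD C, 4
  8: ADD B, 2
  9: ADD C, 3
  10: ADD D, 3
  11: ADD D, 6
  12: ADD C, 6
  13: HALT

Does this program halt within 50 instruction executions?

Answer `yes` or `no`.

Answer: yes

Derivation:
Step 1: PC=0 exec 'MOV A, 1'. After: A=1 B=0 C=0 D=0 ZF=0 PC=1
Step 2: PC=1 exec 'MOV B, 2'. After: A=1 B=2 C=0 D=0 ZF=0 PC=2
Step 3: PC=2 exec 'SUB A, B'. After: A=-1 B=2 C=0 D=0 ZF=0 PC=3
Step 4: PC=3 exec 'JNZ 6'. After: A=-1 B=2 C=0 D=0 ZF=0 PC=6
Step 5: PC=6 exec 'ADD B, 2'. After: A=-1 B=4 C=0 D=0 ZF=0 PC=7
Step 6: PC=7 exec 'ADD C, 4'. After: A=-1 B=4 C=4 D=0 ZF=0 PC=8
Step 7: PC=8 exec 'ADD B, 2'. After: A=-1 B=6 C=4 D=0 ZF=0 PC=9
Step 8: PC=9 exec 'ADD C, 3'. After: A=-1 B=6 C=7 D=0 ZF=0 PC=10
Step 9: PC=10 exec 'ADD D, 3'. After: A=-1 B=6 C=7 D=3 ZF=0 PC=11
Step 10: PC=11 exec 'ADD D, 6'. After: A=-1 B=6 C=7 D=9 ZF=0 PC=12
Step 11: PC=12 exec 'ADD C, 6'. After: A=-1 B=6 C=13 D=9 ZF=0 PC=13
Step 12: PC=13 exec 'HALT'. After: A=-1 B=6 C=13 D=9 ZF=0 PC=13 HALTED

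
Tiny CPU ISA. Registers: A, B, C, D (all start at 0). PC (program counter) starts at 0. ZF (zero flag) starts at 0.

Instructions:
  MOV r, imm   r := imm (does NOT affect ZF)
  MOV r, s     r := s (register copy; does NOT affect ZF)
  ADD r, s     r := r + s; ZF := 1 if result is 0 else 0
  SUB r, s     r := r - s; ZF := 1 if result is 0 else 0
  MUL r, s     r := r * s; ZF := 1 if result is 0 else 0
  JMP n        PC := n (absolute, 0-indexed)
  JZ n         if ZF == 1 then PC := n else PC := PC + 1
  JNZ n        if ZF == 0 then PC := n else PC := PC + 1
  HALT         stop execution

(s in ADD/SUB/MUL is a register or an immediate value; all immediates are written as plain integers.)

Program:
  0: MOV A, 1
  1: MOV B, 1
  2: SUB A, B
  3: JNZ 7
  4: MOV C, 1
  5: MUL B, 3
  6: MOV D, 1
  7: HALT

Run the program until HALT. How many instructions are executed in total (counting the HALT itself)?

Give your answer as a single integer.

Step 1: PC=0 exec 'MOV A, 1'. After: A=1 B=0 C=0 D=0 ZF=0 PC=1
Step 2: PC=1 exec 'MOV B, 1'. After: A=1 B=1 C=0 D=0 ZF=0 PC=2
Step 3: PC=2 exec 'SUB A, B'. After: A=0 B=1 C=0 D=0 ZF=1 PC=3
Step 4: PC=3 exec 'JNZ 7'. After: A=0 B=1 C=0 D=0 ZF=1 PC=4
Step 5: PC=4 exec 'MOV C, 1'. After: A=0 B=1 C=1 D=0 ZF=1 PC=5
Step 6: PC=5 exec 'MUL B, 3'. After: A=0 B=3 C=1 D=0 ZF=0 PC=6
Step 7: PC=6 exec 'MOV D, 1'. After: A=0 B=3 C=1 D=1 ZF=0 PC=7
Step 8: PC=7 exec 'HALT'. After: A=0 B=3 C=1 D=1 ZF=0 PC=7 HALTED
Total instructions executed: 8

Answer: 8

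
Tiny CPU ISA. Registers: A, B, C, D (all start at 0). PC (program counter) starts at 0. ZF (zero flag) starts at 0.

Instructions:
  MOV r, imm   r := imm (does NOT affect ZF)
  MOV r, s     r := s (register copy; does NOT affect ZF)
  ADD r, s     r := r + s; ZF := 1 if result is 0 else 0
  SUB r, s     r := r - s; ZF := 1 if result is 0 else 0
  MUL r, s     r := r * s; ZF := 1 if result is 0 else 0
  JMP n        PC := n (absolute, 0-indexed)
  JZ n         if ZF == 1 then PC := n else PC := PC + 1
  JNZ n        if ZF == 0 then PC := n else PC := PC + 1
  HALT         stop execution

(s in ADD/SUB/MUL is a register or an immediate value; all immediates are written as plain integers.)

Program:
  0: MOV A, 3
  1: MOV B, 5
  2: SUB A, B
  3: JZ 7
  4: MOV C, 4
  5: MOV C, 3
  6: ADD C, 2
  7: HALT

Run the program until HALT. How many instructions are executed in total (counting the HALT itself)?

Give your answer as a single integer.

Step 1: PC=0 exec 'MOV A, 3'. After: A=3 B=0 C=0 D=0 ZF=0 PC=1
Step 2: PC=1 exec 'MOV B, 5'. After: A=3 B=5 C=0 D=0 ZF=0 PC=2
Step 3: PC=2 exec 'SUB A, B'. After: A=-2 B=5 C=0 D=0 ZF=0 PC=3
Step 4: PC=3 exec 'JZ 7'. After: A=-2 B=5 C=0 D=0 ZF=0 PC=4
Step 5: PC=4 exec 'MOV C, 4'. After: A=-2 B=5 C=4 D=0 ZF=0 PC=5
Step 6: PC=5 exec 'MOV C, 3'. After: A=-2 B=5 C=3 D=0 ZF=0 PC=6
Step 7: PC=6 exec 'ADD C, 2'. After: A=-2 B=5 C=5 D=0 ZF=0 PC=7
Step 8: PC=7 exec 'HALT'. After: A=-2 B=5 C=5 D=0 ZF=0 PC=7 HALTED
Total instructions executed: 8

Answer: 8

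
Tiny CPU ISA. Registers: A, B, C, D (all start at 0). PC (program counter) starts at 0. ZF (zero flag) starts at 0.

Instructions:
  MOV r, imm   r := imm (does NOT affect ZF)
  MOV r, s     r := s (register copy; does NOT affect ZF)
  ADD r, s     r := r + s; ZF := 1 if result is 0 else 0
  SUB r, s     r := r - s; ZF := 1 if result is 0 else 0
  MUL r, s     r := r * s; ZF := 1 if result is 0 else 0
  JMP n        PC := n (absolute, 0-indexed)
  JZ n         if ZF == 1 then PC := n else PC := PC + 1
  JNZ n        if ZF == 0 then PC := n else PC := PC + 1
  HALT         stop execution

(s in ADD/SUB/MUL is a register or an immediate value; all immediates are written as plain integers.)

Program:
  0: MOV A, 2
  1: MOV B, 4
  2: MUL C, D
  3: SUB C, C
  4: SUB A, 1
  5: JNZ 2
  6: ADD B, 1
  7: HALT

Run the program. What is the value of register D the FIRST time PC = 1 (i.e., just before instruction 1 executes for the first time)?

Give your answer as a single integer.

Step 1: PC=0 exec 'MOV A, 2'. After: A=2 B=0 C=0 D=0 ZF=0 PC=1
First time PC=1: D=0

0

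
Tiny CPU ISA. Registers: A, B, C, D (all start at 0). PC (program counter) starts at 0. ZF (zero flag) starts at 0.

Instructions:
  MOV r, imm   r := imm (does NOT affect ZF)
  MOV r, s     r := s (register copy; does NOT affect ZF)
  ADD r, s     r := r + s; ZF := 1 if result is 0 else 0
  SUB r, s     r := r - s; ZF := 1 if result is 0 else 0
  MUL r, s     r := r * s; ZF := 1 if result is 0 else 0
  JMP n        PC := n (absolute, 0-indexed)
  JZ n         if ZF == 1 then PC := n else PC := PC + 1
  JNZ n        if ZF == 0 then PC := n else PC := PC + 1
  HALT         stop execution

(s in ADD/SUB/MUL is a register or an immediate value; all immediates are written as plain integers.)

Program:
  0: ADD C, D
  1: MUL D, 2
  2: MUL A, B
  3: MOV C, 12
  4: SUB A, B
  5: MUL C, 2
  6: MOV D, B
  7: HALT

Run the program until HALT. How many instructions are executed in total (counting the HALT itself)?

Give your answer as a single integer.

Answer: 8

Derivation:
Step 1: PC=0 exec 'ADD C, D'. After: A=0 B=0 C=0 D=0 ZF=1 PC=1
Step 2: PC=1 exec 'MUL D, 2'. After: A=0 B=0 C=0 D=0 ZF=1 PC=2
Step 3: PC=2 exec 'MUL A, B'. After: A=0 B=0 C=0 D=0 ZF=1 PC=3
Step 4: PC=3 exec 'MOV C, 12'. After: A=0 B=0 C=12 D=0 ZF=1 PC=4
Step 5: PC=4 exec 'SUB A, B'. After: A=0 B=0 C=12 D=0 ZF=1 PC=5
Step 6: PC=5 exec 'MUL C, 2'. After: A=0 B=0 C=24 D=0 ZF=0 PC=6
Step 7: PC=6 exec 'MOV D, B'. After: A=0 B=0 C=24 D=0 ZF=0 PC=7
Step 8: PC=7 exec 'HALT'. After: A=0 B=0 C=24 D=0 ZF=0 PC=7 HALTED
Total instructions executed: 8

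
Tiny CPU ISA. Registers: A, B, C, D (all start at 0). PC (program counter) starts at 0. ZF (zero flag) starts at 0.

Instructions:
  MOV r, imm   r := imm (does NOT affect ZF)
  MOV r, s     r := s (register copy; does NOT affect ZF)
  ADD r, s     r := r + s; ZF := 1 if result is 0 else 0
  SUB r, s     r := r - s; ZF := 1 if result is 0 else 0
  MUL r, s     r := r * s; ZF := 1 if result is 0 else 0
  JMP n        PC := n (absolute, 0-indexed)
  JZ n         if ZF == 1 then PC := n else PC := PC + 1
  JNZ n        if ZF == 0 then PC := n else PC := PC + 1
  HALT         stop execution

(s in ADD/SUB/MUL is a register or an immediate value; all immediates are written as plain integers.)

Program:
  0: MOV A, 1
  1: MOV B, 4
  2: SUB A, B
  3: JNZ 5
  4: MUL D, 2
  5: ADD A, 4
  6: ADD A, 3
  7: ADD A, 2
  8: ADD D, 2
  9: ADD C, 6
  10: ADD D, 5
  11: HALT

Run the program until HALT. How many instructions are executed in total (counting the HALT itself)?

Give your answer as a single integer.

Step 1: PC=0 exec 'MOV A, 1'. After: A=1 B=0 C=0 D=0 ZF=0 PC=1
Step 2: PC=1 exec 'MOV B, 4'. After: A=1 B=4 C=0 D=0 ZF=0 PC=2
Step 3: PC=2 exec 'SUB A, B'. After: A=-3 B=4 C=0 D=0 ZF=0 PC=3
Step 4: PC=3 exec 'JNZ 5'. After: A=-3 B=4 C=0 D=0 ZF=0 PC=5
Step 5: PC=5 exec 'ADD A, 4'. After: A=1 B=4 C=0 D=0 ZF=0 PC=6
Step 6: PC=6 exec 'ADD A, 3'. After: A=4 B=4 C=0 D=0 ZF=0 PC=7
Step 7: PC=7 exec 'ADD A, 2'. After: A=6 B=4 C=0 D=0 ZF=0 PC=8
Step 8: PC=8 exec 'ADD D, 2'. After: A=6 B=4 C=0 D=2 ZF=0 PC=9
Step 9: PC=9 exec 'ADD C, 6'. After: A=6 B=4 C=6 D=2 ZF=0 PC=10
Step 10: PC=10 exec 'ADD D, 5'. After: A=6 B=4 C=6 D=7 ZF=0 PC=11
Step 11: PC=11 exec 'HALT'. After: A=6 B=4 C=6 D=7 ZF=0 PC=11 HALTED
Total instructions executed: 11

Answer: 11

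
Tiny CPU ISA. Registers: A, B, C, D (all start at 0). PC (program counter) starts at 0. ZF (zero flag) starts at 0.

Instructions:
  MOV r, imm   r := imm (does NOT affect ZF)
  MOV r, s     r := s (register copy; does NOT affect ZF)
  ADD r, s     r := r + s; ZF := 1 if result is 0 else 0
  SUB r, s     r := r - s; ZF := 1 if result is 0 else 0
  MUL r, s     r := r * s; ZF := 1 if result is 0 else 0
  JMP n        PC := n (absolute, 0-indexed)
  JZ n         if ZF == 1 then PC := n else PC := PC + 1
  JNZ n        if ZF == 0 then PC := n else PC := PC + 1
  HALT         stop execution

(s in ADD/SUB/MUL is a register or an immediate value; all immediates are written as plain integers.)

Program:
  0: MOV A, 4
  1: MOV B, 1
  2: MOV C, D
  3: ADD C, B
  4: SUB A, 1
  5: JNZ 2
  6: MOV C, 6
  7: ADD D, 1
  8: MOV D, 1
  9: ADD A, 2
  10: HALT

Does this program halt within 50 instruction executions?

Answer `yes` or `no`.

Answer: yes

Derivation:
Step 1: PC=0 exec 'MOV A, 4'. After: A=4 B=0 C=0 D=0 ZF=0 PC=1
Step 2: PC=1 exec 'MOV B, 1'. After: A=4 B=1 C=0 D=0 ZF=0 PC=2
Step 3: PC=2 exec 'MOV C, D'. After: A=4 B=1 C=0 D=0 ZF=0 PC=3
Step 4: PC=3 exec 'ADD C, B'. After: A=4 B=1 C=1 D=0 ZF=0 PC=4
Step 5: PC=4 exec 'SUB A, 1'. After: A=3 B=1 C=1 D=0 ZF=0 PC=5
Step 6: PC=5 exec 'JNZ 2'. After: A=3 B=1 C=1 D=0 ZF=0 PC=2
Step 7: PC=2 exec 'MOV C, D'. After: A=3 B=1 C=0 D=0 ZF=0 PC=3
Step 8: PC=3 exec 'ADD C, B'. After: A=3 B=1 C=1 D=0 ZF=0 PC=4
Step 9: PC=4 exec 'SUB A, 1'. After: A=2 B=1 C=1 D=0 ZF=0 PC=5
Step 10: PC=5 exec 'JNZ 2'. After: A=2 B=1 C=1 D=0 ZF=0 PC=2
Step 11: PC=2 exec 'MOV C, D'. After: A=2 B=1 C=0 D=0 ZF=0 PC=3
Step 12: PC=3 exec 'ADD C, B'. After: A=2 B=1 C=1 D=0 ZF=0 PC=4
Step 13: PC=4 exec 'SUB A, 1'. After: A=1 B=1 C=1 D=0 ZF=0 PC=5
Step 14: PC=5 exec 'JNZ 2'. After: A=1 B=1 C=1 D=0 ZF=0 PC=2
Step 15: PC=2 exec 'MOV C, D'. After: A=1 B=1 C=0 D=0 ZF=0 PC=3
Step 16: PC=3 exec 'ADD C, B'. After: A=1 B=1 C=1 D=0 ZF=0 PC=4
Step 17: PC=4 exec 'SUB A, 1'. After: A=0 B=1 C=1 D=0 ZF=1 PC=5
Step 18: PC=5 exec 'JNZ 2'. After: A=0 B=1 C=1 D=0 ZF=1 PC=6
Step 19: PC=6 exec 'MOV C, 6'. After: A=0 B=1 C=6 D=0 ZF=1 PC=7
Step 20: PC=7 exec 'ADD D, 1'. After: A=0 B=1 C=6 D=1 ZF=0 PC=8
Step 21: PC=8 exec 'MOV D, 1'. After: A=0 B=1 C=6 D=1 ZF=0 PC=9
Step 22: PC=9 exec 'ADD A, 2'. After: A=2 B=1 C=6 D=1 ZF=0 PC=10
Step 23: PC=10 exec 'HALT'. After: A=2 B=1 C=6 D=1 ZF=0 PC=10 HALTED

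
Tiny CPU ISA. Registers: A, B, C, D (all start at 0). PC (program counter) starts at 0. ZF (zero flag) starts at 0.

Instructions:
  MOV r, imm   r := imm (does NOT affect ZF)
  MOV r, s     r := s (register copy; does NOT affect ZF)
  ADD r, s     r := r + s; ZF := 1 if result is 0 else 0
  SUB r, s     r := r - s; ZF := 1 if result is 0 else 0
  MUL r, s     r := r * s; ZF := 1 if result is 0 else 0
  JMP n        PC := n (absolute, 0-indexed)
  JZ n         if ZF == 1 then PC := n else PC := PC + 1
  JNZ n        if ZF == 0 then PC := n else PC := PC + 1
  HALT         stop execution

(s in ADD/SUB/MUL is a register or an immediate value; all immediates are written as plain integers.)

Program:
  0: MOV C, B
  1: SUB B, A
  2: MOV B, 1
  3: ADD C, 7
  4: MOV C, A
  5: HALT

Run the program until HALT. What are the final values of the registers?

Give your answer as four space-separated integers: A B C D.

Answer: 0 1 0 0

Derivation:
Step 1: PC=0 exec 'MOV C, B'. After: A=0 B=0 C=0 D=0 ZF=0 PC=1
Step 2: PC=1 exec 'SUB B, A'. After: A=0 B=0 C=0 D=0 ZF=1 PC=2
Step 3: PC=2 exec 'MOV B, 1'. After: A=0 B=1 C=0 D=0 ZF=1 PC=3
Step 4: PC=3 exec 'ADD C, 7'. After: A=0 B=1 C=7 D=0 ZF=0 PC=4
Step 5: PC=4 exec 'MOV C, A'. After: A=0 B=1 C=0 D=0 ZF=0 PC=5
Step 6: PC=5 exec 'HALT'. After: A=0 B=1 C=0 D=0 ZF=0 PC=5 HALTED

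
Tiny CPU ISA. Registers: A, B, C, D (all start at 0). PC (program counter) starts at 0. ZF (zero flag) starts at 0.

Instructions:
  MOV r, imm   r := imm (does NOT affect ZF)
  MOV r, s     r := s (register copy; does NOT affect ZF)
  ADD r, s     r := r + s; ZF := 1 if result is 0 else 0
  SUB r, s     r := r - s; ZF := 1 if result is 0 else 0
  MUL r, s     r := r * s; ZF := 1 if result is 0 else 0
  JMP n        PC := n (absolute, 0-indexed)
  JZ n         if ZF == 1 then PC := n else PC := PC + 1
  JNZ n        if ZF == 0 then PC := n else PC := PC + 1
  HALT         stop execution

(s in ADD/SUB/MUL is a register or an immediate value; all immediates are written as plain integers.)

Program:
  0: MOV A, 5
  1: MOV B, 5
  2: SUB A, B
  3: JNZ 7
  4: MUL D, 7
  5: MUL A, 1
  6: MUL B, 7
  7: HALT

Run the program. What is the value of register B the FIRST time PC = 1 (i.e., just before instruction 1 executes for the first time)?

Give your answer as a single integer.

Step 1: PC=0 exec 'MOV A, 5'. After: A=5 B=0 C=0 D=0 ZF=0 PC=1
First time PC=1: B=0

0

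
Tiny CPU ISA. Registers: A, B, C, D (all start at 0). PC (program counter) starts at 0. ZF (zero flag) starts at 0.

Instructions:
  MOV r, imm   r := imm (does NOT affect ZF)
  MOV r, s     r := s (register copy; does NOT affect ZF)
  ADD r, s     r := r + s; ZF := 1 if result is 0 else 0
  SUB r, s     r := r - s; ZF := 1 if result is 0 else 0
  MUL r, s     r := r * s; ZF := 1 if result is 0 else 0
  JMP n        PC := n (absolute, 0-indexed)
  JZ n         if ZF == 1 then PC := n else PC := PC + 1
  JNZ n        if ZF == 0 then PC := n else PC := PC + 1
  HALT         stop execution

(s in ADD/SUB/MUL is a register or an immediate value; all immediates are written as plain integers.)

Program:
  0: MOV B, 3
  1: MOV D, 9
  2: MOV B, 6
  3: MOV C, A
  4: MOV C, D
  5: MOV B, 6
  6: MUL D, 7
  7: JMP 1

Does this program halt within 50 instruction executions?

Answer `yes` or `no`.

Step 1: PC=0 exec 'MOV B, 3'. After: A=0 B=3 C=0 D=0 ZF=0 PC=1
Step 2: PC=1 exec 'MOV D, 9'. After: A=0 B=3 C=0 D=9 ZF=0 PC=2
Step 3: PC=2 exec 'MOV B, 6'. After: A=0 B=6 C=0 D=9 ZF=0 PC=3
Step 4: PC=3 exec 'MOV C, A'. After: A=0 B=6 C=0 D=9 ZF=0 PC=4
Step 5: PC=4 exec 'MOV C, D'. After: A=0 B=6 C=9 D=9 ZF=0 PC=5
Step 6: PC=5 exec 'MOV B, 6'. After: A=0 B=6 C=9 D=9 ZF=0 PC=6
Step 7: PC=6 exec 'MUL D, 7'. After: A=0 B=6 C=9 D=63 ZF=0 PC=7
Step 8: PC=7 exec 'JMP 1'. After: A=0 B=6 C=9 D=63 ZF=0 PC=1
Step 9: PC=1 exec 'MOV D, 9'. After: A=0 B=6 C=9 D=9 ZF=0 PC=2
Step 10: PC=2 exec 'MOV B, 6'. After: A=0 B=6 C=9 D=9 ZF=0 PC=3
Step 11: PC=3 exec 'MOV C, A'. After: A=0 B=6 C=0 D=9 ZF=0 PC=4
State after step 11 equals state after step 4: the program is in a cycle of length 7 and will never halt.

Answer: no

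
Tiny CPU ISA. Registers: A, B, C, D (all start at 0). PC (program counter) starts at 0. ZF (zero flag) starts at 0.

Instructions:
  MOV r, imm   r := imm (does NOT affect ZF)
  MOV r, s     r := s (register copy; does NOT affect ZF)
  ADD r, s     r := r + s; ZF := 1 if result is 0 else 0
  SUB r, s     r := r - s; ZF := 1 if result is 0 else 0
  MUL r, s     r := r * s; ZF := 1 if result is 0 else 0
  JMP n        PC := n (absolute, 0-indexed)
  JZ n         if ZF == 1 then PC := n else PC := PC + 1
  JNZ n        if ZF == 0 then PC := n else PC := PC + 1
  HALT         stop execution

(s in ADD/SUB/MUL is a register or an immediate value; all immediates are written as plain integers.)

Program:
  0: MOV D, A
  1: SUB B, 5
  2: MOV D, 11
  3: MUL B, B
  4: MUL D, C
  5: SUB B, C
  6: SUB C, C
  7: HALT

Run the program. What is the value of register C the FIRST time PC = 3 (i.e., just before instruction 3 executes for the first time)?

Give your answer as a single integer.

Step 1: PC=0 exec 'MOV D, A'. After: A=0 B=0 C=0 D=0 ZF=0 PC=1
Step 2: PC=1 exec 'SUB B, 5'. After: A=0 B=-5 C=0 D=0 ZF=0 PC=2
Step 3: PC=2 exec 'MOV D, 11'. After: A=0 B=-5 C=0 D=11 ZF=0 PC=3
First time PC=3: C=0

0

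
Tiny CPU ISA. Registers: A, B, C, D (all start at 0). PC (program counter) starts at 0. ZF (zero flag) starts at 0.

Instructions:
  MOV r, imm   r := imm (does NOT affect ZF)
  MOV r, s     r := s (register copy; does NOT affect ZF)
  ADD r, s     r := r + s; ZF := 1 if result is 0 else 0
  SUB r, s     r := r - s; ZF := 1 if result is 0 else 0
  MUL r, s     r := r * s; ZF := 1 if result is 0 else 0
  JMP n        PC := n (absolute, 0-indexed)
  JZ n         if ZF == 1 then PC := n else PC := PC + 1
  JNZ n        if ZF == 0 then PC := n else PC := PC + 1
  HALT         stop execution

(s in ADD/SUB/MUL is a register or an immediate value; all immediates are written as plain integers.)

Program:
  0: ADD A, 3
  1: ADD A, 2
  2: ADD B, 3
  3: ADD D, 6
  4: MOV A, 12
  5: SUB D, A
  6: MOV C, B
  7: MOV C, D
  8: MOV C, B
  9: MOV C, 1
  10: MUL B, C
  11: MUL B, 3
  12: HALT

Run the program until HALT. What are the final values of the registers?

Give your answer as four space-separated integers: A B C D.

Step 1: PC=0 exec 'ADD A, 3'. After: A=3 B=0 C=0 D=0 ZF=0 PC=1
Step 2: PC=1 exec 'ADD A, 2'. After: A=5 B=0 C=0 D=0 ZF=0 PC=2
Step 3: PC=2 exec 'ADD B, 3'. After: A=5 B=3 C=0 D=0 ZF=0 PC=3
Step 4: PC=3 exec 'ADD D, 6'. After: A=5 B=3 C=0 D=6 ZF=0 PC=4
Step 5: PC=4 exec 'MOV A, 12'. After: A=12 B=3 C=0 D=6 ZF=0 PC=5
Step 6: PC=5 exec 'SUB D, A'. After: A=12 B=3 C=0 D=-6 ZF=0 PC=6
Step 7: PC=6 exec 'MOV C, B'. After: A=12 B=3 C=3 D=-6 ZF=0 PC=7
Step 8: PC=7 exec 'MOV C, D'. After: A=12 B=3 C=-6 D=-6 ZF=0 PC=8
Step 9: PC=8 exec 'MOV C, B'. After: A=12 B=3 C=3 D=-6 ZF=0 PC=9
Step 10: PC=9 exec 'MOV C, 1'. After: A=12 B=3 C=1 D=-6 ZF=0 PC=10
Step 11: PC=10 exec 'MUL B, C'. After: A=12 B=3 C=1 D=-6 ZF=0 PC=11
Step 12: PC=11 exec 'MUL B, 3'. After: A=12 B=9 C=1 D=-6 ZF=0 PC=12
Step 13: PC=12 exec 'HALT'. After: A=12 B=9 C=1 D=-6 ZF=0 PC=12 HALTED

Answer: 12 9 1 -6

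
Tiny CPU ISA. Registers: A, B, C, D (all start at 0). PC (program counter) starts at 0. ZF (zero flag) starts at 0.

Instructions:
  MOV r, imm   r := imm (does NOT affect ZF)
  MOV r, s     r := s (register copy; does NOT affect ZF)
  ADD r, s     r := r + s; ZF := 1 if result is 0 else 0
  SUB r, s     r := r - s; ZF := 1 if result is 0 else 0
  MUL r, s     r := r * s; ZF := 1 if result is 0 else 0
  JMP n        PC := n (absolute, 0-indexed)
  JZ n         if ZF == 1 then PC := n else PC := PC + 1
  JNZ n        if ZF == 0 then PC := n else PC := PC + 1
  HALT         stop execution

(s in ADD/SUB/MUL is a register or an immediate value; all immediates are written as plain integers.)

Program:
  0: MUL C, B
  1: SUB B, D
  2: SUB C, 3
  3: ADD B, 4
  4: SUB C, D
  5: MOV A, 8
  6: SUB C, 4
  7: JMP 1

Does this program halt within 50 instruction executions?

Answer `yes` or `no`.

Answer: no

Derivation:
Step 1: PC=0 exec 'MUL C, B'. After: A=0 B=0 C=0 D=0 ZF=1 PC=1
Step 2: PC=1 exec 'SUB B, D'. After: A=0 B=0 C=0 D=0 ZF=1 PC=2
Step 3: PC=2 exec 'SUB C, 3'. After: A=0 B=0 C=-3 D=0 ZF=0 PC=3
Step 4: PC=3 exec 'ADD B, 4'. After: A=0 B=4 C=-3 D=0 ZF=0 PC=4
Step 5: PC=4 exec 'SUB C, D'. After: A=0 B=4 C=-3 D=0 ZF=0 PC=5
Step 6: PC=5 exec 'MOV A, 8'. After: A=8 B=4 C=-3 D=0 ZF=0 PC=6
Step 7: PC=6 exec 'SUB C, 4'. After: A=8 B=4 C=-7 D=0 ZF=0 PC=7
Step 8: PC=7 exec 'JMP 1'. After: A=8 B=4 C=-7 D=0 ZF=0 PC=1
Step 9: PC=1 exec 'SUB B, D'. After: A=8 B=4 C=-7 D=0 ZF=0 PC=2
Step 10: PC=2 exec 'SUB C, 3'. After: A=8 B=4 C=-10 D=0 ZF=0 PC=3
Step 11: PC=3 exec 'ADD B, 4'. After: A=8 B=8 C=-10 D=0 ZF=0 PC=4
Step 12: PC=4 exec 'SUB C, D'. After: A=8 B=8 C=-10 D=0 ZF=0 PC=5
Step 13: PC=5 exec 'MOV A, 8'. After: A=8 B=8 C=-10 D=0 ZF=0 PC=6
Step 14: PC=6 exec 'SUB C, 4'. After: A=8 B=8 C=-14 D=0 ZF=0 PC=7
Step 15: PC=7 exec 'JMP 1'. After: A=8 B=8 C=-14 D=0 ZF=0 PC=1
After 50 steps: not halted. PC revisits the same instructions with no path to HALT; will never halt.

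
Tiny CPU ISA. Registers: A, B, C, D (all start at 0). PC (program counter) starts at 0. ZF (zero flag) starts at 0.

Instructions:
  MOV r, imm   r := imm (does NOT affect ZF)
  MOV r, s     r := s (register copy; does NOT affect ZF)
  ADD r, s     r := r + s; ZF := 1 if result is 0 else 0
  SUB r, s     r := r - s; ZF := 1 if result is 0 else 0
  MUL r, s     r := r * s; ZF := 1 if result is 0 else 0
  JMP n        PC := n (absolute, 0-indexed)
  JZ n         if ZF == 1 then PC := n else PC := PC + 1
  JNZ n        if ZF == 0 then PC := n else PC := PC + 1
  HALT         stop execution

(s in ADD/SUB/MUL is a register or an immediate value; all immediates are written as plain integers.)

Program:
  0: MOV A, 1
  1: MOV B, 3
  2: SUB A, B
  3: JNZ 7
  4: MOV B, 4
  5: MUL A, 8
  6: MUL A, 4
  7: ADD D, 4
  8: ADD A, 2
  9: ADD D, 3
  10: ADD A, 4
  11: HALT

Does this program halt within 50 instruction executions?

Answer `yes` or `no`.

Step 1: PC=0 exec 'MOV A, 1'. After: A=1 B=0 C=0 D=0 ZF=0 PC=1
Step 2: PC=1 exec 'MOV B, 3'. After: A=1 B=3 C=0 D=0 ZF=0 PC=2
Step 3: PC=2 exec 'SUB A, B'. After: A=-2 B=3 C=0 D=0 ZF=0 PC=3
Step 4: PC=3 exec 'JNZ 7'. After: A=-2 B=3 C=0 D=0 ZF=0 PC=7
Step 5: PC=7 exec 'ADD D, 4'. After: A=-2 B=3 C=0 D=4 ZF=0 PC=8
Step 6: PC=8 exec 'ADD A, 2'. After: A=0 B=3 C=0 D=4 ZF=1 PC=9
Step 7: PC=9 exec 'ADD D, 3'. After: A=0 B=3 C=0 D=7 ZF=0 PC=10
Step 8: PC=10 exec 'ADD A, 4'. After: A=4 B=3 C=0 D=7 ZF=0 PC=11
Step 9: PC=11 exec 'HALT'. After: A=4 B=3 C=0 D=7 ZF=0 PC=11 HALTED

Answer: yes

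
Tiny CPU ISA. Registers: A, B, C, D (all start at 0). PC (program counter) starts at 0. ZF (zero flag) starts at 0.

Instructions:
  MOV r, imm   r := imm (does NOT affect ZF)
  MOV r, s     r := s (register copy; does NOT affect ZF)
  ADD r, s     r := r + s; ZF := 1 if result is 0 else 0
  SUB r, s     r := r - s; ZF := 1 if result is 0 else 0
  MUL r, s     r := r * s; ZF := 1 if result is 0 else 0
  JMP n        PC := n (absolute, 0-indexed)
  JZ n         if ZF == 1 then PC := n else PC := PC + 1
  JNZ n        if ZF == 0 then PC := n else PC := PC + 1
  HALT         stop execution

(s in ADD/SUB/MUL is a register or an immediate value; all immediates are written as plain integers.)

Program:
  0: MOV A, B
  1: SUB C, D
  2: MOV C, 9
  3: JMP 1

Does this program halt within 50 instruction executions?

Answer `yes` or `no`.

Answer: no

Derivation:
Step 1: PC=0 exec 'MOV A, B'. After: A=0 B=0 C=0 D=0 ZF=0 PC=1
Step 2: PC=1 exec 'SUB C, D'. After: A=0 B=0 C=0 D=0 ZF=1 PC=2
Step 3: PC=2 exec 'MOV C, 9'. After: A=0 B=0 C=9 D=0 ZF=1 PC=3
Step 4: PC=3 exec 'JMP 1'. After: A=0 B=0 C=9 D=0 ZF=1 PC=1
Step 5: PC=1 exec 'SUB C, D'. After: A=0 B=0 C=9 D=0 ZF=0 PC=2
Step 6: PC=2 exec 'MOV C, 9'. After: A=0 B=0 C=9 D=0 ZF=0 PC=3
Step 7: PC=3 exec 'JMP 1'. After: A=0 B=0 C=9 D=0 ZF=0 PC=1
Step 8: PC=1 exec 'SUB C, D'. After: A=0 B=0 C=9 D=0 ZF=0 PC=2
State after step 8 equals state after step 5: the program is in a cycle of length 3 and will never halt.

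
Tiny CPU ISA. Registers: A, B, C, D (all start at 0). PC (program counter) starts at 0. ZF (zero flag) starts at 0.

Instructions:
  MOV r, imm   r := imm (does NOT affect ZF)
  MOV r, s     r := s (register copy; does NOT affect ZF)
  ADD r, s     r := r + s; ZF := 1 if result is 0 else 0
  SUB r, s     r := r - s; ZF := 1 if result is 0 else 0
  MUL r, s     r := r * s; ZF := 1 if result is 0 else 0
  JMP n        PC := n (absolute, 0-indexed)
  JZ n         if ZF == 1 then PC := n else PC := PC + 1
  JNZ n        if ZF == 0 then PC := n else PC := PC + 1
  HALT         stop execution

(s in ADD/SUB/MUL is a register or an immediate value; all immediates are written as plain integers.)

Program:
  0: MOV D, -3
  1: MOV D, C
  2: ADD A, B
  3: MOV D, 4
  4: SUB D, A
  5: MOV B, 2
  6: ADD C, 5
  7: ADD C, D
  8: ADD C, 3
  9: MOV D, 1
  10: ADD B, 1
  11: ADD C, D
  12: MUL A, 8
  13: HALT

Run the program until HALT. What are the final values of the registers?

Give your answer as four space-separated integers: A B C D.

Answer: 0 3 13 1

Derivation:
Step 1: PC=0 exec 'MOV D, -3'. After: A=0 B=0 C=0 D=-3 ZF=0 PC=1
Step 2: PC=1 exec 'MOV D, C'. After: A=0 B=0 C=0 D=0 ZF=0 PC=2
Step 3: PC=2 exec 'ADD A, B'. After: A=0 B=0 C=0 D=0 ZF=1 PC=3
Step 4: PC=3 exec 'MOV D, 4'. After: A=0 B=0 C=0 D=4 ZF=1 PC=4
Step 5: PC=4 exec 'SUB D, A'. After: A=0 B=0 C=0 D=4 ZF=0 PC=5
Step 6: PC=5 exec 'MOV B, 2'. After: A=0 B=2 C=0 D=4 ZF=0 PC=6
Step 7: PC=6 exec 'ADD C, 5'. After: A=0 B=2 C=5 D=4 ZF=0 PC=7
Step 8: PC=7 exec 'ADD C, D'. After: A=0 B=2 C=9 D=4 ZF=0 PC=8
Step 9: PC=8 exec 'ADD C, 3'. After: A=0 B=2 C=12 D=4 ZF=0 PC=9
Step 10: PC=9 exec 'MOV D, 1'. After: A=0 B=2 C=12 D=1 ZF=0 PC=10
Step 11: PC=10 exec 'ADD B, 1'. After: A=0 B=3 C=12 D=1 ZF=0 PC=11
Step 12: PC=11 exec 'ADD C, D'. After: A=0 B=3 C=13 D=1 ZF=0 PC=12
Step 13: PC=12 exec 'MUL A, 8'. After: A=0 B=3 C=13 D=1 ZF=1 PC=13
Step 14: PC=13 exec 'HALT'. After: A=0 B=3 C=13 D=1 ZF=1 PC=13 HALTED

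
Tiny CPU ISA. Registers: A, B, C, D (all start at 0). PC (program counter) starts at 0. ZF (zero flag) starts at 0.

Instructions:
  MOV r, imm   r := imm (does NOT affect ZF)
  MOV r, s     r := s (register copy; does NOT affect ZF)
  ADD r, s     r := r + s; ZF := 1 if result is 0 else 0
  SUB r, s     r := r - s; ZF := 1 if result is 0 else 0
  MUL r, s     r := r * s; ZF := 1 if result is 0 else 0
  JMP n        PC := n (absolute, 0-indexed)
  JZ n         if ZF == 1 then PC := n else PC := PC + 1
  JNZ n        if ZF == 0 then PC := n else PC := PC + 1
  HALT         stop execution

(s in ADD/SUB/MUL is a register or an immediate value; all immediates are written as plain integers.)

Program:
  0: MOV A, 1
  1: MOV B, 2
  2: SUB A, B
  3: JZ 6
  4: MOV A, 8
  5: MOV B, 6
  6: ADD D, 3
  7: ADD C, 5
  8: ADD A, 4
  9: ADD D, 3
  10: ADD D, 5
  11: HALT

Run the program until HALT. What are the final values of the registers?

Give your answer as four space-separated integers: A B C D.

Answer: 12 6 5 11

Derivation:
Step 1: PC=0 exec 'MOV A, 1'. After: A=1 B=0 C=0 D=0 ZF=0 PC=1
Step 2: PC=1 exec 'MOV B, 2'. After: A=1 B=2 C=0 D=0 ZF=0 PC=2
Step 3: PC=2 exec 'SUB A, B'. After: A=-1 B=2 C=0 D=0 ZF=0 PC=3
Step 4: PC=3 exec 'JZ 6'. After: A=-1 B=2 C=0 D=0 ZF=0 PC=4
Step 5: PC=4 exec 'MOV A, 8'. After: A=8 B=2 C=0 D=0 ZF=0 PC=5
Step 6: PC=5 exec 'MOV B, 6'. After: A=8 B=6 C=0 D=0 ZF=0 PC=6
Step 7: PC=6 exec 'ADD D, 3'. After: A=8 B=6 C=0 D=3 ZF=0 PC=7
Step 8: PC=7 exec 'ADD C, 5'. After: A=8 B=6 C=5 D=3 ZF=0 PC=8
Step 9: PC=8 exec 'ADD A, 4'. After: A=12 B=6 C=5 D=3 ZF=0 PC=9
Step 10: PC=9 exec 'ADD D, 3'. After: A=12 B=6 C=5 D=6 ZF=0 PC=10
Step 11: PC=10 exec 'ADD D, 5'. After: A=12 B=6 C=5 D=11 ZF=0 PC=11
Step 12: PC=11 exec 'HALT'. After: A=12 B=6 C=5 D=11 ZF=0 PC=11 HALTED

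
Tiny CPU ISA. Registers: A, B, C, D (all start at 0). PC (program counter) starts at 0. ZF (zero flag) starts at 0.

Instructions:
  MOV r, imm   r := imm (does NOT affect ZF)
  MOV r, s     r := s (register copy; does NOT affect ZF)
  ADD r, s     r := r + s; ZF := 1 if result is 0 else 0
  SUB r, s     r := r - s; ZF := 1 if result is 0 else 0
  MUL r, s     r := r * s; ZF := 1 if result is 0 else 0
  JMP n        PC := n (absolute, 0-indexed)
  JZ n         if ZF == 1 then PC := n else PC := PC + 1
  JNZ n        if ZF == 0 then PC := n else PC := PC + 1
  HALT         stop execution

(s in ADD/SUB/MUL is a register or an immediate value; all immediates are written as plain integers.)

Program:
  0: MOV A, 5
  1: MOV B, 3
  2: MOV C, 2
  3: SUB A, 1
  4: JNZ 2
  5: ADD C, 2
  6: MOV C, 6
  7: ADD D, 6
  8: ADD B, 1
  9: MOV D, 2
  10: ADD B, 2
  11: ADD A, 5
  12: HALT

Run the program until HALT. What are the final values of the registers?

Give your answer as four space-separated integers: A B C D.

Step 1: PC=0 exec 'MOV A, 5'. After: A=5 B=0 C=0 D=0 ZF=0 PC=1
Step 2: PC=1 exec 'MOV B, 3'. After: A=5 B=3 C=0 D=0 ZF=0 PC=2
Step 3: PC=2 exec 'MOV C, 2'. After: A=5 B=3 C=2 D=0 ZF=0 PC=3
Step 4: PC=3 exec 'SUB A, 1'. After: A=4 B=3 C=2 D=0 ZF=0 PC=4
Step 5: PC=4 exec 'JNZ 2'. After: A=4 B=3 C=2 D=0 ZF=0 PC=2
Step 6: PC=2 exec 'MOV C, 2'. After: A=4 B=3 C=2 D=0 ZF=0 PC=3
Step 7: PC=3 exec 'SUB A, 1'. After: A=3 B=3 C=2 D=0 ZF=0 PC=4
Step 8: PC=4 exec 'JNZ 2'. After: A=3 B=3 C=2 D=0 ZF=0 PC=2
Step 9: PC=2 exec 'MOV C, 2'. After: A=3 B=3 C=2 D=0 ZF=0 PC=3
Step 10: PC=3 exec 'SUB A, 1'. After: A=2 B=3 C=2 D=0 ZF=0 PC=4
Step 11: PC=4 exec 'JNZ 2'. After: A=2 B=3 C=2 D=0 ZF=0 PC=2
Step 12: PC=2 exec 'MOV C, 2'. After: A=2 B=3 C=2 D=0 ZF=0 PC=3
Step 13: PC=3 exec 'SUB A, 1'. After: A=1 B=3 C=2 D=0 ZF=0 PC=4
Step 14: PC=4 exec 'JNZ 2'. After: A=1 B=3 C=2 D=0 ZF=0 PC=2
Step 15: PC=2 exec 'MOV C, 2'. After: A=1 B=3 C=2 D=0 ZF=0 PC=3
Step 16: PC=3 exec 'SUB A, 1'. After: A=0 B=3 C=2 D=0 ZF=1 PC=4
Step 17: PC=4 exec 'JNZ 2'. After: A=0 B=3 C=2 D=0 ZF=1 PC=5
Step 18: PC=5 exec 'ADD C, 2'. After: A=0 B=3 C=4 D=0 ZF=0 PC=6
Step 19: PC=6 exec 'MOV C, 6'. After: A=0 B=3 C=6 D=0 ZF=0 PC=7
Step 20: PC=7 exec 'ADD D, 6'. After: A=0 B=3 C=6 D=6 ZF=0 PC=8
Step 21: PC=8 exec 'ADD B, 1'. After: A=0 B=4 C=6 D=6 ZF=0 PC=9
Step 22: PC=9 exec 'MOV D, 2'. After: A=0 B=4 C=6 D=2 ZF=0 PC=10
Step 23: PC=10 exec 'ADD B, 2'. After: A=0 B=6 C=6 D=2 ZF=0 PC=11
Step 24: PC=11 exec 'ADD A, 5'. After: A=5 B=6 C=6 D=2 ZF=0 PC=12
Step 25: PC=12 exec 'HALT'. After: A=5 B=6 C=6 D=2 ZF=0 PC=12 HALTED

Answer: 5 6 6 2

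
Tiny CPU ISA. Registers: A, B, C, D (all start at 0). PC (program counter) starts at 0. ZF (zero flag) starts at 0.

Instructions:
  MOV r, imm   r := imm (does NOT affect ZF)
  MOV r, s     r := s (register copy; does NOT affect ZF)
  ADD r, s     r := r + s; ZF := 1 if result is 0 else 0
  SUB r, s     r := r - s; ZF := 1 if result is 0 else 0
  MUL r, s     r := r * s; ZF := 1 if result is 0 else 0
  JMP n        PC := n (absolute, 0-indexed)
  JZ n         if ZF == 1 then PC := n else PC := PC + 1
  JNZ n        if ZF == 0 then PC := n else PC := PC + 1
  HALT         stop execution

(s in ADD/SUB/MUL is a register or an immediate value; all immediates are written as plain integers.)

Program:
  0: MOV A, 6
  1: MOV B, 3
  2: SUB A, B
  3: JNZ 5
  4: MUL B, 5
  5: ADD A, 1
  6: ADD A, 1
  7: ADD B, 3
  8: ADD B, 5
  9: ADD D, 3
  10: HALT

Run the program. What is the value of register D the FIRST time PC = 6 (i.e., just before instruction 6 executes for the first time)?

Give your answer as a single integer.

Step 1: PC=0 exec 'MOV A, 6'. After: A=6 B=0 C=0 D=0 ZF=0 PC=1
Step 2: PC=1 exec 'MOV B, 3'. After: A=6 B=3 C=0 D=0 ZF=0 PC=2
Step 3: PC=2 exec 'SUB A, B'. After: A=3 B=3 C=0 D=0 ZF=0 PC=3
Step 4: PC=3 exec 'JNZ 5'. After: A=3 B=3 C=0 D=0 ZF=0 PC=5
Step 5: PC=5 exec 'ADD A, 1'. After: A=4 B=3 C=0 D=0 ZF=0 PC=6
First time PC=6: D=0

0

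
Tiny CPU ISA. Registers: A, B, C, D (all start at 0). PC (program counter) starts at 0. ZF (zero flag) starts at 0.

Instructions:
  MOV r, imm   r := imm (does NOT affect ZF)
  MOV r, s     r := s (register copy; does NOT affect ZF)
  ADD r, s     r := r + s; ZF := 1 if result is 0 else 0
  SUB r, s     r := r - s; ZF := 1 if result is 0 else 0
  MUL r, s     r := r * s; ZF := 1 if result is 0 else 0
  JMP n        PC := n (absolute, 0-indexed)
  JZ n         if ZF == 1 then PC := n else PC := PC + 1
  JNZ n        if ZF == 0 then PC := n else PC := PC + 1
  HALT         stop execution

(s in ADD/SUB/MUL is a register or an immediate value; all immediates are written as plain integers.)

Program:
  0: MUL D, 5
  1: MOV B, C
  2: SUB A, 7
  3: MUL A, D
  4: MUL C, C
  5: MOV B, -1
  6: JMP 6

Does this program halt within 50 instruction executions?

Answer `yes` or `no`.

Answer: no

Derivation:
Step 1: PC=0 exec 'MUL D, 5'. After: A=0 B=0 C=0 D=0 ZF=1 PC=1
Step 2: PC=1 exec 'MOV B, C'. After: A=0 B=0 C=0 D=0 ZF=1 PC=2
Step 3: PC=2 exec 'SUB A, 7'. After: A=-7 B=0 C=0 D=0 ZF=0 PC=3
Step 4: PC=3 exec 'MUL A, D'. After: A=0 B=0 C=0 D=0 ZF=1 PC=4
Step 5: PC=4 exec 'MUL C, C'. After: A=0 B=0 C=0 D=0 ZF=1 PC=5
Step 6: PC=5 exec 'MOV B, -1'. After: A=0 B=-1 C=0 D=0 ZF=1 PC=6
Step 7: PC=6 exec 'JMP 6'. After: A=0 B=-1 C=0 D=0 ZF=1 PC=6
State after step 7 equals state after step 6: the program is in a cycle of length 1 and will never halt.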